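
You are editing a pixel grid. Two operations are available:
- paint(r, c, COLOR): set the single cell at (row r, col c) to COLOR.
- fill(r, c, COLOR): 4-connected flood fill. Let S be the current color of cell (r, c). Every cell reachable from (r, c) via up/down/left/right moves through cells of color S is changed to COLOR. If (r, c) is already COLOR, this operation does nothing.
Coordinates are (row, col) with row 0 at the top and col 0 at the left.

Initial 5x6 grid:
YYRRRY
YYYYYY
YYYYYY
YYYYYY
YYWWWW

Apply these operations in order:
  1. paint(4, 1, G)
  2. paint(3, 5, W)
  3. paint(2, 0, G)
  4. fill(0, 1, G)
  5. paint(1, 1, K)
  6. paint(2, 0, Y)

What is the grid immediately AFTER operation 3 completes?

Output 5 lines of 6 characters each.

Answer: YYRRRY
YYYYYY
GYYYYY
YYYYYW
YGWWWW

Derivation:
After op 1 paint(4,1,G):
YYRRRY
YYYYYY
YYYYYY
YYYYYY
YGWWWW
After op 2 paint(3,5,W):
YYRRRY
YYYYYY
YYYYYY
YYYYYW
YGWWWW
After op 3 paint(2,0,G):
YYRRRY
YYYYYY
GYYYYY
YYYYYW
YGWWWW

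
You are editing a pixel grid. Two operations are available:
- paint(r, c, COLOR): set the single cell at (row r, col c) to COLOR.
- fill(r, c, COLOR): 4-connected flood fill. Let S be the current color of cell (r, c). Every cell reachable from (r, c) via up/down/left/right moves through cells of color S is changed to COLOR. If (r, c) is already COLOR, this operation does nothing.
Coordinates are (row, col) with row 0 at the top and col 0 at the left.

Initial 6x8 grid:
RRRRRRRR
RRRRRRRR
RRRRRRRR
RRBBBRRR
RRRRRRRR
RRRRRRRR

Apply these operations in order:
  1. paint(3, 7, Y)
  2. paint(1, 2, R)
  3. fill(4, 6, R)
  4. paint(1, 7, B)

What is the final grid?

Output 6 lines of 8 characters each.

After op 1 paint(3,7,Y):
RRRRRRRR
RRRRRRRR
RRRRRRRR
RRBBBRRY
RRRRRRRR
RRRRRRRR
After op 2 paint(1,2,R):
RRRRRRRR
RRRRRRRR
RRRRRRRR
RRBBBRRY
RRRRRRRR
RRRRRRRR
After op 3 fill(4,6,R) [0 cells changed]:
RRRRRRRR
RRRRRRRR
RRRRRRRR
RRBBBRRY
RRRRRRRR
RRRRRRRR
After op 4 paint(1,7,B):
RRRRRRRR
RRRRRRRB
RRRRRRRR
RRBBBRRY
RRRRRRRR
RRRRRRRR

Answer: RRRRRRRR
RRRRRRRB
RRRRRRRR
RRBBBRRY
RRRRRRRR
RRRRRRRR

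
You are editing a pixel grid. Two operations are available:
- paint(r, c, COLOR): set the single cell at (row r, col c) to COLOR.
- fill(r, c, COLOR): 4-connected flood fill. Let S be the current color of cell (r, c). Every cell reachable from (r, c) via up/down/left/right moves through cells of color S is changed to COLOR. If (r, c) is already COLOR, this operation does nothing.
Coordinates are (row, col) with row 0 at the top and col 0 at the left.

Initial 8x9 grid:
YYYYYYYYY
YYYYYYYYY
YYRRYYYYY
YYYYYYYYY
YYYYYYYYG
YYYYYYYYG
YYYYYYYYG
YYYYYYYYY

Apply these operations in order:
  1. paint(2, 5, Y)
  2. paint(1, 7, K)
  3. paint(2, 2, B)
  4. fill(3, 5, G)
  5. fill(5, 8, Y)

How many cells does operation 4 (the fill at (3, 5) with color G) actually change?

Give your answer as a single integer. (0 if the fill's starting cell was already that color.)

Answer: 66

Derivation:
After op 1 paint(2,5,Y):
YYYYYYYYY
YYYYYYYYY
YYRRYYYYY
YYYYYYYYY
YYYYYYYYG
YYYYYYYYG
YYYYYYYYG
YYYYYYYYY
After op 2 paint(1,7,K):
YYYYYYYYY
YYYYYYYKY
YYRRYYYYY
YYYYYYYYY
YYYYYYYYG
YYYYYYYYG
YYYYYYYYG
YYYYYYYYY
After op 3 paint(2,2,B):
YYYYYYYYY
YYYYYYYKY
YYBRYYYYY
YYYYYYYYY
YYYYYYYYG
YYYYYYYYG
YYYYYYYYG
YYYYYYYYY
After op 4 fill(3,5,G) [66 cells changed]:
GGGGGGGGG
GGGGGGGKG
GGBRGGGGG
GGGGGGGGG
GGGGGGGGG
GGGGGGGGG
GGGGGGGGG
GGGGGGGGG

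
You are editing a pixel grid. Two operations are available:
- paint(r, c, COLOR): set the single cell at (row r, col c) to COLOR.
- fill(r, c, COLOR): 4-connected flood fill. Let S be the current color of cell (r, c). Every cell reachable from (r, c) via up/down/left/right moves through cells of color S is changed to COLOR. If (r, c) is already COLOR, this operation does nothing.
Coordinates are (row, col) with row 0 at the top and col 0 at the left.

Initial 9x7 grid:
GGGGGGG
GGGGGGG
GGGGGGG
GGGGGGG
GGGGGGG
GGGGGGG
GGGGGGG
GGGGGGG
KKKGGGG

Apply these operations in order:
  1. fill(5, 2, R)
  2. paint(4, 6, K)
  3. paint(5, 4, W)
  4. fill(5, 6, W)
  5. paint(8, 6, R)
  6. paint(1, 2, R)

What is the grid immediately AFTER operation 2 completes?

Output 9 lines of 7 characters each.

After op 1 fill(5,2,R) [60 cells changed]:
RRRRRRR
RRRRRRR
RRRRRRR
RRRRRRR
RRRRRRR
RRRRRRR
RRRRRRR
RRRRRRR
KKKRRRR
After op 2 paint(4,6,K):
RRRRRRR
RRRRRRR
RRRRRRR
RRRRRRR
RRRRRRK
RRRRRRR
RRRRRRR
RRRRRRR
KKKRRRR

Answer: RRRRRRR
RRRRRRR
RRRRRRR
RRRRRRR
RRRRRRK
RRRRRRR
RRRRRRR
RRRRRRR
KKKRRRR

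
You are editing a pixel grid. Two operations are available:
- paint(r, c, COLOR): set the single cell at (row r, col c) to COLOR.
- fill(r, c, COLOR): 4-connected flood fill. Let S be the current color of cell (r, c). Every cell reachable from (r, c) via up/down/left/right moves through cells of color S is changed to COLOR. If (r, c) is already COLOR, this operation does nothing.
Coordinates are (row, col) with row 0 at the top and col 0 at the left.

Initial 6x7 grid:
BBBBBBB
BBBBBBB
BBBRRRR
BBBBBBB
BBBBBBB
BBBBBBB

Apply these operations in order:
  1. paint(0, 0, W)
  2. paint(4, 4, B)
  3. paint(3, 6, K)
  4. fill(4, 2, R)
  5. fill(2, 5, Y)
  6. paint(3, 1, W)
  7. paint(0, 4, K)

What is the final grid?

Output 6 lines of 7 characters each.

After op 1 paint(0,0,W):
WBBBBBB
BBBBBBB
BBBRRRR
BBBBBBB
BBBBBBB
BBBBBBB
After op 2 paint(4,4,B):
WBBBBBB
BBBBBBB
BBBRRRR
BBBBBBB
BBBBBBB
BBBBBBB
After op 3 paint(3,6,K):
WBBBBBB
BBBBBBB
BBBRRRR
BBBBBBK
BBBBBBB
BBBBBBB
After op 4 fill(4,2,R) [36 cells changed]:
WRRRRRR
RRRRRRR
RRRRRRR
RRRRRRK
RRRRRRR
RRRRRRR
After op 5 fill(2,5,Y) [40 cells changed]:
WYYYYYY
YYYYYYY
YYYYYYY
YYYYYYK
YYYYYYY
YYYYYYY
After op 6 paint(3,1,W):
WYYYYYY
YYYYYYY
YYYYYYY
YWYYYYK
YYYYYYY
YYYYYYY
After op 7 paint(0,4,K):
WYYYKYY
YYYYYYY
YYYYYYY
YWYYYYK
YYYYYYY
YYYYYYY

Answer: WYYYKYY
YYYYYYY
YYYYYYY
YWYYYYK
YYYYYYY
YYYYYYY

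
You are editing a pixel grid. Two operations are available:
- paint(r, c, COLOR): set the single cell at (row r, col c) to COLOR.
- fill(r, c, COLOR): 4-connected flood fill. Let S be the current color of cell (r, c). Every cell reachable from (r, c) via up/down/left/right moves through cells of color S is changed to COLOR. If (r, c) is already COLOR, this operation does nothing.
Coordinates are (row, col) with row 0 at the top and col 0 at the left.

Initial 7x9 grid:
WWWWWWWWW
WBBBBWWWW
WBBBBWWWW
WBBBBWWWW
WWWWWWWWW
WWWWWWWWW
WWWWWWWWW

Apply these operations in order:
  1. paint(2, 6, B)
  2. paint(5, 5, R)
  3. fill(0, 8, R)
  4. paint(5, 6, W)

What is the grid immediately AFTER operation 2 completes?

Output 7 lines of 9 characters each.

Answer: WWWWWWWWW
WBBBBWWWW
WBBBBWBWW
WBBBBWWWW
WWWWWWWWW
WWWWWRWWW
WWWWWWWWW

Derivation:
After op 1 paint(2,6,B):
WWWWWWWWW
WBBBBWWWW
WBBBBWBWW
WBBBBWWWW
WWWWWWWWW
WWWWWWWWW
WWWWWWWWW
After op 2 paint(5,5,R):
WWWWWWWWW
WBBBBWWWW
WBBBBWBWW
WBBBBWWWW
WWWWWWWWW
WWWWWRWWW
WWWWWWWWW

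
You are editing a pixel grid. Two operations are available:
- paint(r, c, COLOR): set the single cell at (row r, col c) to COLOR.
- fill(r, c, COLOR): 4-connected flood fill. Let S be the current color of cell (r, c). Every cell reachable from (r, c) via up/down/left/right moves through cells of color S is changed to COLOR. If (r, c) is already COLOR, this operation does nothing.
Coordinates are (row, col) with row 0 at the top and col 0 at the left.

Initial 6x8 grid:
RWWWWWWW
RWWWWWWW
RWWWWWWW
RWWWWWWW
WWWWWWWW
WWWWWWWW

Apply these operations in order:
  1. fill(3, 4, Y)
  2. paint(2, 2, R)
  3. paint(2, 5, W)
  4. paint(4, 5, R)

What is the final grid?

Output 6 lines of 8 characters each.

After op 1 fill(3,4,Y) [44 cells changed]:
RYYYYYYY
RYYYYYYY
RYYYYYYY
RYYYYYYY
YYYYYYYY
YYYYYYYY
After op 2 paint(2,2,R):
RYYYYYYY
RYYYYYYY
RYRYYYYY
RYYYYYYY
YYYYYYYY
YYYYYYYY
After op 3 paint(2,5,W):
RYYYYYYY
RYYYYYYY
RYRYYWYY
RYYYYYYY
YYYYYYYY
YYYYYYYY
After op 4 paint(4,5,R):
RYYYYYYY
RYYYYYYY
RYRYYWYY
RYYYYYYY
YYYYYRYY
YYYYYYYY

Answer: RYYYYYYY
RYYYYYYY
RYRYYWYY
RYYYYYYY
YYYYYRYY
YYYYYYYY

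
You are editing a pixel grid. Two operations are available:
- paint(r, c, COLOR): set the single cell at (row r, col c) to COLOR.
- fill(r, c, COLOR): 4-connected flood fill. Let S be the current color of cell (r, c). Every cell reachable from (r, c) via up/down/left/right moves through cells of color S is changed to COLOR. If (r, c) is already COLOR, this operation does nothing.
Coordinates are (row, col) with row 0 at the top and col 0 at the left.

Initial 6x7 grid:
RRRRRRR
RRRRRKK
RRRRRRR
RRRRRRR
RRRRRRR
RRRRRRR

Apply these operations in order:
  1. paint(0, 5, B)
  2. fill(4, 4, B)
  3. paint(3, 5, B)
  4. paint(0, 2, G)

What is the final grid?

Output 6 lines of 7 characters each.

After op 1 paint(0,5,B):
RRRRRBR
RRRRRKK
RRRRRRR
RRRRRRR
RRRRRRR
RRRRRRR
After op 2 fill(4,4,B) [38 cells changed]:
BBBBBBR
BBBBBKK
BBBBBBB
BBBBBBB
BBBBBBB
BBBBBBB
After op 3 paint(3,5,B):
BBBBBBR
BBBBBKK
BBBBBBB
BBBBBBB
BBBBBBB
BBBBBBB
After op 4 paint(0,2,G):
BBGBBBR
BBBBBKK
BBBBBBB
BBBBBBB
BBBBBBB
BBBBBBB

Answer: BBGBBBR
BBBBBKK
BBBBBBB
BBBBBBB
BBBBBBB
BBBBBBB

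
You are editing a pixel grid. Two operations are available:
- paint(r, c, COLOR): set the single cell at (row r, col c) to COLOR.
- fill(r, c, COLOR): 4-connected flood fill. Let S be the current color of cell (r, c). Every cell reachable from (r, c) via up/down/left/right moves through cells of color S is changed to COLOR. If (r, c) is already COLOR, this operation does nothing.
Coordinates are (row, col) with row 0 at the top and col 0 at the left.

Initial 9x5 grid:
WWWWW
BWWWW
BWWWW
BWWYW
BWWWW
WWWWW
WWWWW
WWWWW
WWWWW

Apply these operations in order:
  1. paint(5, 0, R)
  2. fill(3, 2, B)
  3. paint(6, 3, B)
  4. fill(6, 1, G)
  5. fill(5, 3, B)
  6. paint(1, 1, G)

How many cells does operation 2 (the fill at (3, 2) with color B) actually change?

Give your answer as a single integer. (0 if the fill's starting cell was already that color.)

After op 1 paint(5,0,R):
WWWWW
BWWWW
BWWWW
BWWYW
BWWWW
RWWWW
WWWWW
WWWWW
WWWWW
After op 2 fill(3,2,B) [39 cells changed]:
BBBBB
BBBBB
BBBBB
BBBYB
BBBBB
RBBBB
BBBBB
BBBBB
BBBBB

Answer: 39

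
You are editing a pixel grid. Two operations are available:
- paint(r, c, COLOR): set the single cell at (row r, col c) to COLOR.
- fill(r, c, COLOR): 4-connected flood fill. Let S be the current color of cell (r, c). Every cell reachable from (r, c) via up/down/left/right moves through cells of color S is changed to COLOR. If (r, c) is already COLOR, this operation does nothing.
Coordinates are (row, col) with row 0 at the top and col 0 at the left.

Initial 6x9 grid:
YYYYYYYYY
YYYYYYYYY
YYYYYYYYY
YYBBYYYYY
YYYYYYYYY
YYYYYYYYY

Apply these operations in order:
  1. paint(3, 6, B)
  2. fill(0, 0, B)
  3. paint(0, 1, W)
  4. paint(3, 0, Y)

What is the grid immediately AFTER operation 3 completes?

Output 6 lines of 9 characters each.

After op 1 paint(3,6,B):
YYYYYYYYY
YYYYYYYYY
YYYYYYYYY
YYBBYYBYY
YYYYYYYYY
YYYYYYYYY
After op 2 fill(0,0,B) [51 cells changed]:
BBBBBBBBB
BBBBBBBBB
BBBBBBBBB
BBBBBBBBB
BBBBBBBBB
BBBBBBBBB
After op 3 paint(0,1,W):
BWBBBBBBB
BBBBBBBBB
BBBBBBBBB
BBBBBBBBB
BBBBBBBBB
BBBBBBBBB

Answer: BWBBBBBBB
BBBBBBBBB
BBBBBBBBB
BBBBBBBBB
BBBBBBBBB
BBBBBBBBB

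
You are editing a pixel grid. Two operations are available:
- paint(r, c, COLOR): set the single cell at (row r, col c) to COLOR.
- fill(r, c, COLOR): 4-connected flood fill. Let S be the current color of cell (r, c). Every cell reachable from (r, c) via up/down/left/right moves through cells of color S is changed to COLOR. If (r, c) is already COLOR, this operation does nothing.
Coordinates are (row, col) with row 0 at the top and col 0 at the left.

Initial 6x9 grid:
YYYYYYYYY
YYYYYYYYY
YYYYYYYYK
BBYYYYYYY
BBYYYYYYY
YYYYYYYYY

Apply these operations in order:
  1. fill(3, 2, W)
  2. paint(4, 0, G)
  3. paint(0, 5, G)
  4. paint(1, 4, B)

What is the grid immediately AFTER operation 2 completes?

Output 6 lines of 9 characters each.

After op 1 fill(3,2,W) [49 cells changed]:
WWWWWWWWW
WWWWWWWWW
WWWWWWWWK
BBWWWWWWW
BBWWWWWWW
WWWWWWWWW
After op 2 paint(4,0,G):
WWWWWWWWW
WWWWWWWWW
WWWWWWWWK
BBWWWWWWW
GBWWWWWWW
WWWWWWWWW

Answer: WWWWWWWWW
WWWWWWWWW
WWWWWWWWK
BBWWWWWWW
GBWWWWWWW
WWWWWWWWW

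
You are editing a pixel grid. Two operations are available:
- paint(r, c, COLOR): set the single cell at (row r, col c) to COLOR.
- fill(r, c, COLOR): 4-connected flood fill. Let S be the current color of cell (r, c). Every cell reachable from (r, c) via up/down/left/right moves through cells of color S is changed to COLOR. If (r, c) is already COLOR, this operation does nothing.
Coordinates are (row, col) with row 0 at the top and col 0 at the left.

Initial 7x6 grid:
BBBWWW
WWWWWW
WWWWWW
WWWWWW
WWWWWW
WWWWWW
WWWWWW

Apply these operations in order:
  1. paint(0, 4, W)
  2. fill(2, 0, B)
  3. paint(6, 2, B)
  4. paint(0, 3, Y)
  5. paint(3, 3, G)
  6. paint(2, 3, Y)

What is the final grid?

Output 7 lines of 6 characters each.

After op 1 paint(0,4,W):
BBBWWW
WWWWWW
WWWWWW
WWWWWW
WWWWWW
WWWWWW
WWWWWW
After op 2 fill(2,0,B) [39 cells changed]:
BBBBBB
BBBBBB
BBBBBB
BBBBBB
BBBBBB
BBBBBB
BBBBBB
After op 3 paint(6,2,B):
BBBBBB
BBBBBB
BBBBBB
BBBBBB
BBBBBB
BBBBBB
BBBBBB
After op 4 paint(0,3,Y):
BBBYBB
BBBBBB
BBBBBB
BBBBBB
BBBBBB
BBBBBB
BBBBBB
After op 5 paint(3,3,G):
BBBYBB
BBBBBB
BBBBBB
BBBGBB
BBBBBB
BBBBBB
BBBBBB
After op 6 paint(2,3,Y):
BBBYBB
BBBBBB
BBBYBB
BBBGBB
BBBBBB
BBBBBB
BBBBBB

Answer: BBBYBB
BBBBBB
BBBYBB
BBBGBB
BBBBBB
BBBBBB
BBBBBB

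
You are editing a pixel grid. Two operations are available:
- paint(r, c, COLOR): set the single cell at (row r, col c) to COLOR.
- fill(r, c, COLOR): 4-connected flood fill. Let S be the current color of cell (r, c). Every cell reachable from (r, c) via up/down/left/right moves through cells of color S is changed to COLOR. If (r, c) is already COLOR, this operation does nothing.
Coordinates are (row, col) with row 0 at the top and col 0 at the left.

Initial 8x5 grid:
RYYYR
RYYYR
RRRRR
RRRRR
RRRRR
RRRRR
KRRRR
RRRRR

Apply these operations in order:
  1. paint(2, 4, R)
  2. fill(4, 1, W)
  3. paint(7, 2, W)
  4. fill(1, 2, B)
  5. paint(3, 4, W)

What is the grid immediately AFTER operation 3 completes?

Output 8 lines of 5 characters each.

Answer: WYYYW
WYYYW
WWWWW
WWWWW
WWWWW
WWWWW
KWWWW
WWWWW

Derivation:
After op 1 paint(2,4,R):
RYYYR
RYYYR
RRRRR
RRRRR
RRRRR
RRRRR
KRRRR
RRRRR
After op 2 fill(4,1,W) [33 cells changed]:
WYYYW
WYYYW
WWWWW
WWWWW
WWWWW
WWWWW
KWWWW
WWWWW
After op 3 paint(7,2,W):
WYYYW
WYYYW
WWWWW
WWWWW
WWWWW
WWWWW
KWWWW
WWWWW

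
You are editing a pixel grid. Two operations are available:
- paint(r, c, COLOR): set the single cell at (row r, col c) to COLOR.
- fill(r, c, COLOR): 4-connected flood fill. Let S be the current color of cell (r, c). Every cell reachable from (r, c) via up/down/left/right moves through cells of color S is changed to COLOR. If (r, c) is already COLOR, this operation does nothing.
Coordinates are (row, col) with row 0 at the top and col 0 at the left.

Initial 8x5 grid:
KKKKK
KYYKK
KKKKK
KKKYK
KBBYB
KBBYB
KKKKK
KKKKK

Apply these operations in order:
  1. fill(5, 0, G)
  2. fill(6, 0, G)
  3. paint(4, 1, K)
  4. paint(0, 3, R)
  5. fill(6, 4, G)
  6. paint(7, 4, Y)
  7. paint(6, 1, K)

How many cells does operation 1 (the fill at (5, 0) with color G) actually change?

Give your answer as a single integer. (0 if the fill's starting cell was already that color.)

Answer: 29

Derivation:
After op 1 fill(5,0,G) [29 cells changed]:
GGGGG
GYYGG
GGGGG
GGGYG
GBBYB
GBBYB
GGGGG
GGGGG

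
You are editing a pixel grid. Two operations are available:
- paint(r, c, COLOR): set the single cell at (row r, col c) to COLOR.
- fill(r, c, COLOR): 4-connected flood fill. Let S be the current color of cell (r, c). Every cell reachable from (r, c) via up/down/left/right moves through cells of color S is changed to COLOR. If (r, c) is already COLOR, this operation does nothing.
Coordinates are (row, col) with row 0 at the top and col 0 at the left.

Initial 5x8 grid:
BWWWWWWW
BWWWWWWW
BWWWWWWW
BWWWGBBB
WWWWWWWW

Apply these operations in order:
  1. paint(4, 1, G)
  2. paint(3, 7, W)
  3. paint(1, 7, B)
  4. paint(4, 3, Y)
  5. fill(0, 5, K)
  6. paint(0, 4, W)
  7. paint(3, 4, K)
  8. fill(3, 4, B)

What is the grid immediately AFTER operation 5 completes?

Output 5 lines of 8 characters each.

After op 1 paint(4,1,G):
BWWWWWWW
BWWWWWWW
BWWWWWWW
BWWWGBBB
WGWWWWWW
After op 2 paint(3,7,W):
BWWWWWWW
BWWWWWWW
BWWWWWWW
BWWWGBBW
WGWWWWWW
After op 3 paint(1,7,B):
BWWWWWWW
BWWWWWWB
BWWWWWWW
BWWWGBBW
WGWWWWWW
After op 4 paint(4,3,Y):
BWWWWWWW
BWWWWWWB
BWWWWWWW
BWWWGBBW
WGWYWWWW
After op 5 fill(0,5,K) [29 cells changed]:
BKKKKKKK
BKKKKKKB
BKKKKKKK
BKKKGBBK
WGKYKKKK

Answer: BKKKKKKK
BKKKKKKB
BKKKKKKK
BKKKGBBK
WGKYKKKK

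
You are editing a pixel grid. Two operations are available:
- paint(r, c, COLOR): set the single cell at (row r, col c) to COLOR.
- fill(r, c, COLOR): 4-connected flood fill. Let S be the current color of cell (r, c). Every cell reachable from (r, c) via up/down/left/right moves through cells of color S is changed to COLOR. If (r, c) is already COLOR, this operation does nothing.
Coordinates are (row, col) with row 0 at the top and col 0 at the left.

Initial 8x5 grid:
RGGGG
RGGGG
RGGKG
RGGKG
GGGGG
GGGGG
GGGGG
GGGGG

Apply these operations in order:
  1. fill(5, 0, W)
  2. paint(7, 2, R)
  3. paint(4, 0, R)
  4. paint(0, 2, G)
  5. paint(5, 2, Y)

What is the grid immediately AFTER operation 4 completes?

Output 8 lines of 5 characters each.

Answer: RWGWW
RWWWW
RWWKW
RWWKW
RWWWW
WWWWW
WWWWW
WWRWW

Derivation:
After op 1 fill(5,0,W) [34 cells changed]:
RWWWW
RWWWW
RWWKW
RWWKW
WWWWW
WWWWW
WWWWW
WWWWW
After op 2 paint(7,2,R):
RWWWW
RWWWW
RWWKW
RWWKW
WWWWW
WWWWW
WWWWW
WWRWW
After op 3 paint(4,0,R):
RWWWW
RWWWW
RWWKW
RWWKW
RWWWW
WWWWW
WWWWW
WWRWW
After op 4 paint(0,2,G):
RWGWW
RWWWW
RWWKW
RWWKW
RWWWW
WWWWW
WWWWW
WWRWW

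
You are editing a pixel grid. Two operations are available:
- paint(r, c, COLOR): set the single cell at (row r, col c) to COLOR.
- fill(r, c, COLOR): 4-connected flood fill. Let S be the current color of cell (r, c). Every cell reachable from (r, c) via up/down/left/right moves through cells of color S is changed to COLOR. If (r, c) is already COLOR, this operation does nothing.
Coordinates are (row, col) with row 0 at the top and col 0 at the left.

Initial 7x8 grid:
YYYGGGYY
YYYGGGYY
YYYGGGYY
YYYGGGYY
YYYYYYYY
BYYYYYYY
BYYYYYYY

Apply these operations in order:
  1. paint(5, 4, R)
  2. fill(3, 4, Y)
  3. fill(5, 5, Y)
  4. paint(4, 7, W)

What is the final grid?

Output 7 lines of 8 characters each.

After op 1 paint(5,4,R):
YYYGGGYY
YYYGGGYY
YYYGGGYY
YYYGGGYY
YYYYYYYY
BYYYRYYY
BYYYYYYY
After op 2 fill(3,4,Y) [12 cells changed]:
YYYYYYYY
YYYYYYYY
YYYYYYYY
YYYYYYYY
YYYYYYYY
BYYYRYYY
BYYYYYYY
After op 3 fill(5,5,Y) [0 cells changed]:
YYYYYYYY
YYYYYYYY
YYYYYYYY
YYYYYYYY
YYYYYYYY
BYYYRYYY
BYYYYYYY
After op 4 paint(4,7,W):
YYYYYYYY
YYYYYYYY
YYYYYYYY
YYYYYYYY
YYYYYYYW
BYYYRYYY
BYYYYYYY

Answer: YYYYYYYY
YYYYYYYY
YYYYYYYY
YYYYYYYY
YYYYYYYW
BYYYRYYY
BYYYYYYY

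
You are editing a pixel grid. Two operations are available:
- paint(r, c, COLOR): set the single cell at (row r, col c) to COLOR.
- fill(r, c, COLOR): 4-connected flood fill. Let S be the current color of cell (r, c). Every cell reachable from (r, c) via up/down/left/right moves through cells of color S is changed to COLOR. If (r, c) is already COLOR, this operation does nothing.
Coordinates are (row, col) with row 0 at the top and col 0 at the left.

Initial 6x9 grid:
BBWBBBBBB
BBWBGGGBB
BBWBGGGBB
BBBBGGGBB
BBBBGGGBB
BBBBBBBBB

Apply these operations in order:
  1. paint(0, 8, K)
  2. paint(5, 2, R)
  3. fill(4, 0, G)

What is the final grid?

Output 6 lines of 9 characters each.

Answer: GGWGGGGGK
GGWGGGGGG
GGWGGGGGG
GGGGGGGGG
GGGGGGGGG
GGRGGGGGG

Derivation:
After op 1 paint(0,8,K):
BBWBBBBBK
BBWBGGGBB
BBWBGGGBB
BBBBGGGBB
BBBBGGGBB
BBBBBBBBB
After op 2 paint(5,2,R):
BBWBBBBBK
BBWBGGGBB
BBWBGGGBB
BBBBGGGBB
BBBBGGGBB
BBRBBBBBB
After op 3 fill(4,0,G) [37 cells changed]:
GGWGGGGGK
GGWGGGGGG
GGWGGGGGG
GGGGGGGGG
GGGGGGGGG
GGRGGGGGG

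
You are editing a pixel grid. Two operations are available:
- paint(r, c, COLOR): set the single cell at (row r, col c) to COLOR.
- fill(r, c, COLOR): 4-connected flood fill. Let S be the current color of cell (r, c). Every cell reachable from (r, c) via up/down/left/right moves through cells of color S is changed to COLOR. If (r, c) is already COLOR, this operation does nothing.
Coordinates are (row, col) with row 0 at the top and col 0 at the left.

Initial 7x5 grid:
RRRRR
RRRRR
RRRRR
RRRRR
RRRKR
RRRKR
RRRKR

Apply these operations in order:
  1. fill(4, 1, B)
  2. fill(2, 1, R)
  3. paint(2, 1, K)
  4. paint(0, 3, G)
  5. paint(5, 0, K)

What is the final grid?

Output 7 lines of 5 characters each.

After op 1 fill(4,1,B) [32 cells changed]:
BBBBB
BBBBB
BBBBB
BBBBB
BBBKB
BBBKB
BBBKB
After op 2 fill(2,1,R) [32 cells changed]:
RRRRR
RRRRR
RRRRR
RRRRR
RRRKR
RRRKR
RRRKR
After op 3 paint(2,1,K):
RRRRR
RRRRR
RKRRR
RRRRR
RRRKR
RRRKR
RRRKR
After op 4 paint(0,3,G):
RRRGR
RRRRR
RKRRR
RRRRR
RRRKR
RRRKR
RRRKR
After op 5 paint(5,0,K):
RRRGR
RRRRR
RKRRR
RRRRR
RRRKR
KRRKR
RRRKR

Answer: RRRGR
RRRRR
RKRRR
RRRRR
RRRKR
KRRKR
RRRKR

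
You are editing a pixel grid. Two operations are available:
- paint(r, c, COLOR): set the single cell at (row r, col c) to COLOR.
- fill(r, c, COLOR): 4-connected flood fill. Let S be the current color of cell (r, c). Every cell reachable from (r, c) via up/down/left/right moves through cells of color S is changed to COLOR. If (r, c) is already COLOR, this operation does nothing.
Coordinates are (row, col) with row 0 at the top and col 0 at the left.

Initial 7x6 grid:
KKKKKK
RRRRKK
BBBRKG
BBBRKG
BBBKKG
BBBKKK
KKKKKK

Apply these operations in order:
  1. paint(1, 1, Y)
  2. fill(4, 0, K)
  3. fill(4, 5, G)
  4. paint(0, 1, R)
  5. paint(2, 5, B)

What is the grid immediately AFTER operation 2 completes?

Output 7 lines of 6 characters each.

Answer: KKKKKK
RYRRKK
KKKRKG
KKKRKG
KKKKKG
KKKKKK
KKKKKK

Derivation:
After op 1 paint(1,1,Y):
KKKKKK
RYRRKK
BBBRKG
BBBRKG
BBBKKG
BBBKKK
KKKKKK
After op 2 fill(4,0,K) [12 cells changed]:
KKKKKK
RYRRKK
KKKRKG
KKKRKG
KKKKKG
KKKKKK
KKKKKK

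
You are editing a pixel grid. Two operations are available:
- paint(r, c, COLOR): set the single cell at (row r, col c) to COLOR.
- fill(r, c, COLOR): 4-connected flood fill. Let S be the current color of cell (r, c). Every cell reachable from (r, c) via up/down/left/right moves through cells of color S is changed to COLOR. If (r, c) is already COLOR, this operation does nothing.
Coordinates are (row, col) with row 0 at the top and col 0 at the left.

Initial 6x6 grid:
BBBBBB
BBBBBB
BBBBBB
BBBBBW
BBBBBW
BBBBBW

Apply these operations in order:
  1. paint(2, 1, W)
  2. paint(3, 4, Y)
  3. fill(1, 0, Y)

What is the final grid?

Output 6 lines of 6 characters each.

After op 1 paint(2,1,W):
BBBBBB
BBBBBB
BWBBBB
BBBBBW
BBBBBW
BBBBBW
After op 2 paint(3,4,Y):
BBBBBB
BBBBBB
BWBBBB
BBBBYW
BBBBBW
BBBBBW
After op 3 fill(1,0,Y) [31 cells changed]:
YYYYYY
YYYYYY
YWYYYY
YYYYYW
YYYYYW
YYYYYW

Answer: YYYYYY
YYYYYY
YWYYYY
YYYYYW
YYYYYW
YYYYYW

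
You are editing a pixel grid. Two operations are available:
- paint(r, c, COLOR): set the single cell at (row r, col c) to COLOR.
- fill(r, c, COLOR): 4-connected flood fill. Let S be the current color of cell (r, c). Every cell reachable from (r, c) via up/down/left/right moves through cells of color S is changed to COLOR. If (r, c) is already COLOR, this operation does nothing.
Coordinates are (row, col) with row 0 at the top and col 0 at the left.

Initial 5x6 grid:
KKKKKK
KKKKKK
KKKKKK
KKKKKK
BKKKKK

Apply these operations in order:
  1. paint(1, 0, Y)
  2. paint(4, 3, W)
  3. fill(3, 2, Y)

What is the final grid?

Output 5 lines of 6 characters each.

After op 1 paint(1,0,Y):
KKKKKK
YKKKKK
KKKKKK
KKKKKK
BKKKKK
After op 2 paint(4,3,W):
KKKKKK
YKKKKK
KKKKKK
KKKKKK
BKKWKK
After op 3 fill(3,2,Y) [27 cells changed]:
YYYYYY
YYYYYY
YYYYYY
YYYYYY
BYYWYY

Answer: YYYYYY
YYYYYY
YYYYYY
YYYYYY
BYYWYY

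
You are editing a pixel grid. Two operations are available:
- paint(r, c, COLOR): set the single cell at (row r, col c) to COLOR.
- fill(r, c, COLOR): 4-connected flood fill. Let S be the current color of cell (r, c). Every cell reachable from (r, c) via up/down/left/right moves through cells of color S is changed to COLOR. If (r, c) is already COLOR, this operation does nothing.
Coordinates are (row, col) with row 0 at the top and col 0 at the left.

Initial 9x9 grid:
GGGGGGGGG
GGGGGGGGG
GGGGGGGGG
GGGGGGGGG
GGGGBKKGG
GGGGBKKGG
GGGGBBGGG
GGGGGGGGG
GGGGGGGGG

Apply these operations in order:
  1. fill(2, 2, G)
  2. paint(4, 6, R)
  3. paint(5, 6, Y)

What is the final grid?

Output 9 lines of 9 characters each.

Answer: GGGGGGGGG
GGGGGGGGG
GGGGGGGGG
GGGGGGGGG
GGGGBKRGG
GGGGBKYGG
GGGGBBGGG
GGGGGGGGG
GGGGGGGGG

Derivation:
After op 1 fill(2,2,G) [0 cells changed]:
GGGGGGGGG
GGGGGGGGG
GGGGGGGGG
GGGGGGGGG
GGGGBKKGG
GGGGBKKGG
GGGGBBGGG
GGGGGGGGG
GGGGGGGGG
After op 2 paint(4,6,R):
GGGGGGGGG
GGGGGGGGG
GGGGGGGGG
GGGGGGGGG
GGGGBKRGG
GGGGBKKGG
GGGGBBGGG
GGGGGGGGG
GGGGGGGGG
After op 3 paint(5,6,Y):
GGGGGGGGG
GGGGGGGGG
GGGGGGGGG
GGGGGGGGG
GGGGBKRGG
GGGGBKYGG
GGGGBBGGG
GGGGGGGGG
GGGGGGGGG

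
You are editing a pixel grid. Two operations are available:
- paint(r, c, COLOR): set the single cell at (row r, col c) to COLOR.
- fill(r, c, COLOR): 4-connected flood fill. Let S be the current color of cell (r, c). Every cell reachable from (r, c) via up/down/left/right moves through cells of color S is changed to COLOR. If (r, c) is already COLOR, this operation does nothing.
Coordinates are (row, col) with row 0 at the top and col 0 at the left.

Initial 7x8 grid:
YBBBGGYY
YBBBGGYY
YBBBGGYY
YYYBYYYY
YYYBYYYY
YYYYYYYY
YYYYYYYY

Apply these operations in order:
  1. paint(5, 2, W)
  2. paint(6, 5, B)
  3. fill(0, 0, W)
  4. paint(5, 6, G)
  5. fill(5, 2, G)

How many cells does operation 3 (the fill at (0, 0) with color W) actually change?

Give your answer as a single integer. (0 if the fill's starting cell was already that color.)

After op 1 paint(5,2,W):
YBBBGGYY
YBBBGGYY
YBBBGGYY
YYYBYYYY
YYYBYYYY
YYWYYYYY
YYYYYYYY
After op 2 paint(6,5,B):
YBBBGGYY
YBBBGGYY
YBBBGGYY
YYYBYYYY
YYYBYYYY
YYWYYYYY
YYYYYBYY
After op 3 fill(0,0,W) [37 cells changed]:
WBBBGGWW
WBBBGGWW
WBBBGGWW
WWWBWWWW
WWWBWWWW
WWWWWWWW
WWWWWBWW

Answer: 37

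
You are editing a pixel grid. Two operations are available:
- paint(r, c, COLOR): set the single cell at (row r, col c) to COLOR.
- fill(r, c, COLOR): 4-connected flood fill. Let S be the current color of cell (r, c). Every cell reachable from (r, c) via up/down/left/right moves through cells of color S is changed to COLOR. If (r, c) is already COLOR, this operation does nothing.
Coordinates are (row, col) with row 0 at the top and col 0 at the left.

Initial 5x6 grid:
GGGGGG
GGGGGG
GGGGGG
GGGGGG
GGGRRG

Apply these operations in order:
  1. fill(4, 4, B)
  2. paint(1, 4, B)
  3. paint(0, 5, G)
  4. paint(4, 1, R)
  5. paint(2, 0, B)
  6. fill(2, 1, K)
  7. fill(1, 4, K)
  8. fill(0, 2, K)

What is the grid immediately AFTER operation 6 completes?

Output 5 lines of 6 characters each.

Answer: KKKKKK
KKKKBK
BKKKKK
KKKKKK
KRKBBK

Derivation:
After op 1 fill(4,4,B) [2 cells changed]:
GGGGGG
GGGGGG
GGGGGG
GGGGGG
GGGBBG
After op 2 paint(1,4,B):
GGGGGG
GGGGBG
GGGGGG
GGGGGG
GGGBBG
After op 3 paint(0,5,G):
GGGGGG
GGGGBG
GGGGGG
GGGGGG
GGGBBG
After op 4 paint(4,1,R):
GGGGGG
GGGGBG
GGGGGG
GGGGGG
GRGBBG
After op 5 paint(2,0,B):
GGGGGG
GGGGBG
BGGGGG
GGGGGG
GRGBBG
After op 6 fill(2,1,K) [25 cells changed]:
KKKKKK
KKKKBK
BKKKKK
KKKKKK
KRKBBK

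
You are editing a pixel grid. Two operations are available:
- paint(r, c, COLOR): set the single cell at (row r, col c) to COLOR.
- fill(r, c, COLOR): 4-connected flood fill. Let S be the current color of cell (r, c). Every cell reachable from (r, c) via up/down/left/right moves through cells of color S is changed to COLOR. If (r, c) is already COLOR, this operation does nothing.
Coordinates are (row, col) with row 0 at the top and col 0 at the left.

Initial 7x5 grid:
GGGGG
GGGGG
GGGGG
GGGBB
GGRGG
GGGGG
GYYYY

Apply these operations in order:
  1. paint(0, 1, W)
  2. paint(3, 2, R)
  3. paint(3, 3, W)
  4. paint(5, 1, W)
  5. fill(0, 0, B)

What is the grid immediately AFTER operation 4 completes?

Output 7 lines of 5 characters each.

After op 1 paint(0,1,W):
GWGGG
GGGGG
GGGGG
GGGBB
GGRGG
GGGGG
GYYYY
After op 2 paint(3,2,R):
GWGGG
GGGGG
GGGGG
GGRBB
GGRGG
GGGGG
GYYYY
After op 3 paint(3,3,W):
GWGGG
GGGGG
GGGGG
GGRWB
GGRGG
GGGGG
GYYYY
After op 4 paint(5,1,W):
GWGGG
GGGGG
GGGGG
GGRWB
GGRGG
GWGGG
GYYYY

Answer: GWGGG
GGGGG
GGGGG
GGRWB
GGRGG
GWGGG
GYYYY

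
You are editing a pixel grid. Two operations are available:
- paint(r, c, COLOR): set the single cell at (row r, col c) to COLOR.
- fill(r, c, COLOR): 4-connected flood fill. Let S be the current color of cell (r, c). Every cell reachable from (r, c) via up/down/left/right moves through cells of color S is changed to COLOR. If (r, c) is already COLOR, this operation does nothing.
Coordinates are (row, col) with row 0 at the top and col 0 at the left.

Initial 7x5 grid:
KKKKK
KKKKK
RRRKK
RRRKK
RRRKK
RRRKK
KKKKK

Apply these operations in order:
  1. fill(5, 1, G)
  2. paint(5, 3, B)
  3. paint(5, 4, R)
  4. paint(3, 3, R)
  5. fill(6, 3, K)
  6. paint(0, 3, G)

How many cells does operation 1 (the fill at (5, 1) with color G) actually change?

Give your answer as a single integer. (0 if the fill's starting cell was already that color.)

After op 1 fill(5,1,G) [12 cells changed]:
KKKKK
KKKKK
GGGKK
GGGKK
GGGKK
GGGKK
KKKKK

Answer: 12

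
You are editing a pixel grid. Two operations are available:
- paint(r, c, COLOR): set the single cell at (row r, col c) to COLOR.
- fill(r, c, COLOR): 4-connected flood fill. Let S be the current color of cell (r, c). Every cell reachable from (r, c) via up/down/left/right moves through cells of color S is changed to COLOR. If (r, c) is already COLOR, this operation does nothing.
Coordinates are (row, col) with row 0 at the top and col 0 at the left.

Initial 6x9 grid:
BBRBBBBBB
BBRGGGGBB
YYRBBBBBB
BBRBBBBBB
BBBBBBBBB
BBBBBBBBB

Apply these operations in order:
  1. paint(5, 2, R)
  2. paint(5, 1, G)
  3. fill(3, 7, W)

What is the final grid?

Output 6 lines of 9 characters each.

Answer: BBRWWWWWW
BBRGGGGWW
YYRWWWWWW
WWRWWWWWW
WWWWWWWWW
WGRWWWWWW

Derivation:
After op 1 paint(5,2,R):
BBRBBBBBB
BBRGGGGBB
YYRBBBBBB
BBRBBBBBB
BBBBBBBBB
BBRBBBBBB
After op 2 paint(5,1,G):
BBRBBBBBB
BBRGGGGBB
YYRBBBBBB
BBRBBBBBB
BBBBBBBBB
BGRBBBBBB
After op 3 fill(3,7,W) [38 cells changed]:
BBRWWWWWW
BBRGGGGWW
YYRWWWWWW
WWRWWWWWW
WWWWWWWWW
WGRWWWWWW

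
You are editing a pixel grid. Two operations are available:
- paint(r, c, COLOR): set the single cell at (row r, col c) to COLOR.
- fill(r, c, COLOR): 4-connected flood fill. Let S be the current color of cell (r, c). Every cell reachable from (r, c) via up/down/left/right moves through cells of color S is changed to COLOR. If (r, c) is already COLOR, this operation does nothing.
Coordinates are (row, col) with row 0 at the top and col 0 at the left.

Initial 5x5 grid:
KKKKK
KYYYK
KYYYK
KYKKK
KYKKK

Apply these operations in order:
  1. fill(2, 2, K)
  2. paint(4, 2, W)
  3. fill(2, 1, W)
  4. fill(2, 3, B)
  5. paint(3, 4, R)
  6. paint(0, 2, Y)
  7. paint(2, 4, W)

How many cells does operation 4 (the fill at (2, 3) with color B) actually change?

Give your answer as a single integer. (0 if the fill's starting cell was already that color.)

Answer: 25

Derivation:
After op 1 fill(2,2,K) [8 cells changed]:
KKKKK
KKKKK
KKKKK
KKKKK
KKKKK
After op 2 paint(4,2,W):
KKKKK
KKKKK
KKKKK
KKKKK
KKWKK
After op 3 fill(2,1,W) [24 cells changed]:
WWWWW
WWWWW
WWWWW
WWWWW
WWWWW
After op 4 fill(2,3,B) [25 cells changed]:
BBBBB
BBBBB
BBBBB
BBBBB
BBBBB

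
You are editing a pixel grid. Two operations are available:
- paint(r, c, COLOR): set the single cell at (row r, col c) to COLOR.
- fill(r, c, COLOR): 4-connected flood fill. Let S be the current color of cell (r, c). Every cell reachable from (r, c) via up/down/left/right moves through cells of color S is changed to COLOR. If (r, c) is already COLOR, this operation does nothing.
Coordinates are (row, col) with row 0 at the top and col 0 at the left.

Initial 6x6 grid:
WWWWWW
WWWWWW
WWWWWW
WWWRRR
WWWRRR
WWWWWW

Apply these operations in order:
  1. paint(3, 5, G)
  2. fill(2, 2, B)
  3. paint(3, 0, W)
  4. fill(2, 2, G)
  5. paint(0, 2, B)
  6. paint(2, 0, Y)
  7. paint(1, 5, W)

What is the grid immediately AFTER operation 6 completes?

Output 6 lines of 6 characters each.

After op 1 paint(3,5,G):
WWWWWW
WWWWWW
WWWWWW
WWWRRG
WWWRRR
WWWWWW
After op 2 fill(2,2,B) [30 cells changed]:
BBBBBB
BBBBBB
BBBBBB
BBBRRG
BBBRRR
BBBBBB
After op 3 paint(3,0,W):
BBBBBB
BBBBBB
BBBBBB
WBBRRG
BBBRRR
BBBBBB
After op 4 fill(2,2,G) [29 cells changed]:
GGGGGG
GGGGGG
GGGGGG
WGGRRG
GGGRRR
GGGGGG
After op 5 paint(0,2,B):
GGBGGG
GGGGGG
GGGGGG
WGGRRG
GGGRRR
GGGGGG
After op 6 paint(2,0,Y):
GGBGGG
GGGGGG
YGGGGG
WGGRRG
GGGRRR
GGGGGG

Answer: GGBGGG
GGGGGG
YGGGGG
WGGRRG
GGGRRR
GGGGGG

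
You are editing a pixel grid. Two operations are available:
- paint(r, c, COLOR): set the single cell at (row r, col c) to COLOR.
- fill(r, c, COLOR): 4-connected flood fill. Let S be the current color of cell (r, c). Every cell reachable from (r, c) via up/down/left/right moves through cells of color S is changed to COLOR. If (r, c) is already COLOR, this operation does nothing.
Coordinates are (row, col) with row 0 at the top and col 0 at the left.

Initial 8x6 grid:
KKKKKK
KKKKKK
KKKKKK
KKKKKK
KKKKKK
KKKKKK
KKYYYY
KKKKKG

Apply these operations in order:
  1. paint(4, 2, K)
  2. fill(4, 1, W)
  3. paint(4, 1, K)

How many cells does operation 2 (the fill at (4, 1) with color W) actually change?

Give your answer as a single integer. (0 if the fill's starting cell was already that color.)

Answer: 43

Derivation:
After op 1 paint(4,2,K):
KKKKKK
KKKKKK
KKKKKK
KKKKKK
KKKKKK
KKKKKK
KKYYYY
KKKKKG
After op 2 fill(4,1,W) [43 cells changed]:
WWWWWW
WWWWWW
WWWWWW
WWWWWW
WWWWWW
WWWWWW
WWYYYY
WWWWWG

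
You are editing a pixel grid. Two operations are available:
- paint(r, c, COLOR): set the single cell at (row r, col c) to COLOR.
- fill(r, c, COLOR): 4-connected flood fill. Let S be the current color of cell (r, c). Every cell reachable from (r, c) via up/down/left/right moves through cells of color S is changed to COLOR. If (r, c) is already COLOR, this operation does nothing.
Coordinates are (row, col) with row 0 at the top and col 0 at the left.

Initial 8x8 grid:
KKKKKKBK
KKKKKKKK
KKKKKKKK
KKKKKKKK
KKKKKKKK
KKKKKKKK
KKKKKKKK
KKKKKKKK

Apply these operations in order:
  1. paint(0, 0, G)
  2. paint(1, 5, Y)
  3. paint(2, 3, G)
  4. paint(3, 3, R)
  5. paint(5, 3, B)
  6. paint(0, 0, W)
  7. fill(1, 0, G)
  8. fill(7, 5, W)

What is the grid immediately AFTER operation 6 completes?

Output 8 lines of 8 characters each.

Answer: WKKKKKBK
KKKKKYKK
KKKGKKKK
KKKRKKKK
KKKKKKKK
KKKBKKKK
KKKKKKKK
KKKKKKKK

Derivation:
After op 1 paint(0,0,G):
GKKKKKBK
KKKKKKKK
KKKKKKKK
KKKKKKKK
KKKKKKKK
KKKKKKKK
KKKKKKKK
KKKKKKKK
After op 2 paint(1,5,Y):
GKKKKKBK
KKKKKYKK
KKKKKKKK
KKKKKKKK
KKKKKKKK
KKKKKKKK
KKKKKKKK
KKKKKKKK
After op 3 paint(2,3,G):
GKKKKKBK
KKKKKYKK
KKKGKKKK
KKKKKKKK
KKKKKKKK
KKKKKKKK
KKKKKKKK
KKKKKKKK
After op 4 paint(3,3,R):
GKKKKKBK
KKKKKYKK
KKKGKKKK
KKKRKKKK
KKKKKKKK
KKKKKKKK
KKKKKKKK
KKKKKKKK
After op 5 paint(5,3,B):
GKKKKKBK
KKKKKYKK
KKKGKKKK
KKKRKKKK
KKKKKKKK
KKKBKKKK
KKKKKKKK
KKKKKKKK
After op 6 paint(0,0,W):
WKKKKKBK
KKKKKYKK
KKKGKKKK
KKKRKKKK
KKKKKKKK
KKKBKKKK
KKKKKKKK
KKKKKKKK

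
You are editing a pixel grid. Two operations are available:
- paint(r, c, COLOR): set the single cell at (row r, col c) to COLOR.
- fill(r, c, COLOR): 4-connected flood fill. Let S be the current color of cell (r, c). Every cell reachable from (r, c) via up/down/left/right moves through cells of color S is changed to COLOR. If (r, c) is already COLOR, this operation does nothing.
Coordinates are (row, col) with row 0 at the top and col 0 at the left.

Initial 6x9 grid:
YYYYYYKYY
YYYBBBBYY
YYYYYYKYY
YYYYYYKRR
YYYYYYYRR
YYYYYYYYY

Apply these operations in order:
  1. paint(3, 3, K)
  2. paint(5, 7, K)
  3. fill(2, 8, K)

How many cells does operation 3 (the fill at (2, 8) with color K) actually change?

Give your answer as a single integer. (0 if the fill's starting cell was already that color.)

Answer: 6

Derivation:
After op 1 paint(3,3,K):
YYYYYYKYY
YYYBBBBYY
YYYYYYKYY
YYYKYYKRR
YYYYYYYRR
YYYYYYYYY
After op 2 paint(5,7,K):
YYYYYYKYY
YYYBBBBYY
YYYYYYKYY
YYYKYYKRR
YYYYYYYRR
YYYYYYYKY
After op 3 fill(2,8,K) [6 cells changed]:
YYYYYYKKK
YYYBBBBKK
YYYYYYKKK
YYYKYYKRR
YYYYYYYRR
YYYYYYYKY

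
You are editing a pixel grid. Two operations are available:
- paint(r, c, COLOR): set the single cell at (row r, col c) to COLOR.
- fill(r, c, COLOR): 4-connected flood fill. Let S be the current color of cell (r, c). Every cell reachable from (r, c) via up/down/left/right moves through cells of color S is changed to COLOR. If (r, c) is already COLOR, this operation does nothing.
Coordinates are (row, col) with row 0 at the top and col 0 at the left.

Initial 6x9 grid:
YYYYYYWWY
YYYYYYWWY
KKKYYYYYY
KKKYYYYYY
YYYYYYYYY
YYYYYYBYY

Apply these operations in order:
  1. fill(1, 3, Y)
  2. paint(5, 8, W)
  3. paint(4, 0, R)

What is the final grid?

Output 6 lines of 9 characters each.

After op 1 fill(1,3,Y) [0 cells changed]:
YYYYYYWWY
YYYYYYWWY
KKKYYYYYY
KKKYYYYYY
YYYYYYYYY
YYYYYYBYY
After op 2 paint(5,8,W):
YYYYYYWWY
YYYYYYWWY
KKKYYYYYY
KKKYYYYYY
YYYYYYYYY
YYYYYYBYW
After op 3 paint(4,0,R):
YYYYYYWWY
YYYYYYWWY
KKKYYYYYY
KKKYYYYYY
RYYYYYYYY
YYYYYYBYW

Answer: YYYYYYWWY
YYYYYYWWY
KKKYYYYYY
KKKYYYYYY
RYYYYYYYY
YYYYYYBYW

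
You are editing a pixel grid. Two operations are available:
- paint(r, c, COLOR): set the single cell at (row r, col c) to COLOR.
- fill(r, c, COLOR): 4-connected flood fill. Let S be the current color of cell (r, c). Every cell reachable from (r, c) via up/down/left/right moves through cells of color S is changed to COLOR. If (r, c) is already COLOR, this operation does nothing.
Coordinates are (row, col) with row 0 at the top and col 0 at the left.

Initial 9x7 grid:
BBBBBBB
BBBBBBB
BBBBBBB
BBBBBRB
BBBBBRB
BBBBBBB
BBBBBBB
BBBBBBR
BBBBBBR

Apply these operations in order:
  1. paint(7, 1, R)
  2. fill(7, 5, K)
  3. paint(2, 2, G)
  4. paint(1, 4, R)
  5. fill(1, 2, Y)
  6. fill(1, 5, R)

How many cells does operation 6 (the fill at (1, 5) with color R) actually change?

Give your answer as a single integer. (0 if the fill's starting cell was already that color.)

After op 1 paint(7,1,R):
BBBBBBB
BBBBBBB
BBBBBBB
BBBBBRB
BBBBBRB
BBBBBBB
BBBBBBB
BRBBBBR
BBBBBBR
After op 2 fill(7,5,K) [58 cells changed]:
KKKKKKK
KKKKKKK
KKKKKKK
KKKKKRK
KKKKKRK
KKKKKKK
KKKKKKK
KRKKKKR
KKKKKKR
After op 3 paint(2,2,G):
KKKKKKK
KKKKKKK
KKGKKKK
KKKKKRK
KKKKKRK
KKKKKKK
KKKKKKK
KRKKKKR
KKKKKKR
After op 4 paint(1,4,R):
KKKKKKK
KKKKRKK
KKGKKKK
KKKKKRK
KKKKKRK
KKKKKKK
KKKKKKK
KRKKKKR
KKKKKKR
After op 5 fill(1,2,Y) [56 cells changed]:
YYYYYYY
YYYYRYY
YYGYYYY
YYYYYRY
YYYYYRY
YYYYYYY
YYYYYYY
YRYYYYR
YYYYYYR
After op 6 fill(1,5,R) [56 cells changed]:
RRRRRRR
RRRRRRR
RRGRRRR
RRRRRRR
RRRRRRR
RRRRRRR
RRRRRRR
RRRRRRR
RRRRRRR

Answer: 56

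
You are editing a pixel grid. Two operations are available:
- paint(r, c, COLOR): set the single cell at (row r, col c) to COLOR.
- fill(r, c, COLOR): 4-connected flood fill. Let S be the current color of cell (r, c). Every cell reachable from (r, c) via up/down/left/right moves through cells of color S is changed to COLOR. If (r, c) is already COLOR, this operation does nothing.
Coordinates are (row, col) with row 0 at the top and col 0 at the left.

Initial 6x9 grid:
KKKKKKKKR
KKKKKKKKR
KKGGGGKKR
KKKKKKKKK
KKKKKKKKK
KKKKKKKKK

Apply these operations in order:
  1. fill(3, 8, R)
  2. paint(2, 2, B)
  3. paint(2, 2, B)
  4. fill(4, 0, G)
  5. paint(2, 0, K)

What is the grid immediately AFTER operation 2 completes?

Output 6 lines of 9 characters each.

After op 1 fill(3,8,R) [47 cells changed]:
RRRRRRRRR
RRRRRRRRR
RRGGGGRRR
RRRRRRRRR
RRRRRRRRR
RRRRRRRRR
After op 2 paint(2,2,B):
RRRRRRRRR
RRRRRRRRR
RRBGGGRRR
RRRRRRRRR
RRRRRRRRR
RRRRRRRRR

Answer: RRRRRRRRR
RRRRRRRRR
RRBGGGRRR
RRRRRRRRR
RRRRRRRRR
RRRRRRRRR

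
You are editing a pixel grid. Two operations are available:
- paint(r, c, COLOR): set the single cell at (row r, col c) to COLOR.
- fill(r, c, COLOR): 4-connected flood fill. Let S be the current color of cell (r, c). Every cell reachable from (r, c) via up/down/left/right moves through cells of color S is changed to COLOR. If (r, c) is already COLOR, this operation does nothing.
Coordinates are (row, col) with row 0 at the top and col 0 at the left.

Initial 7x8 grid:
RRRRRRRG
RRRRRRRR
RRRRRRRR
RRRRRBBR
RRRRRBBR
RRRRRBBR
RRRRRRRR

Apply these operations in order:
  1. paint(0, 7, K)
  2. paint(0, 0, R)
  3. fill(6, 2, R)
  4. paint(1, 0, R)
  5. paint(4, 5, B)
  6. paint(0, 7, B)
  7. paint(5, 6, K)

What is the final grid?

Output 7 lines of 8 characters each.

After op 1 paint(0,7,K):
RRRRRRRK
RRRRRRRR
RRRRRRRR
RRRRRBBR
RRRRRBBR
RRRRRBBR
RRRRRRRR
After op 2 paint(0,0,R):
RRRRRRRK
RRRRRRRR
RRRRRRRR
RRRRRBBR
RRRRRBBR
RRRRRBBR
RRRRRRRR
After op 3 fill(6,2,R) [0 cells changed]:
RRRRRRRK
RRRRRRRR
RRRRRRRR
RRRRRBBR
RRRRRBBR
RRRRRBBR
RRRRRRRR
After op 4 paint(1,0,R):
RRRRRRRK
RRRRRRRR
RRRRRRRR
RRRRRBBR
RRRRRBBR
RRRRRBBR
RRRRRRRR
After op 5 paint(4,5,B):
RRRRRRRK
RRRRRRRR
RRRRRRRR
RRRRRBBR
RRRRRBBR
RRRRRBBR
RRRRRRRR
After op 6 paint(0,7,B):
RRRRRRRB
RRRRRRRR
RRRRRRRR
RRRRRBBR
RRRRRBBR
RRRRRBBR
RRRRRRRR
After op 7 paint(5,6,K):
RRRRRRRB
RRRRRRRR
RRRRRRRR
RRRRRBBR
RRRRRBBR
RRRRRBKR
RRRRRRRR

Answer: RRRRRRRB
RRRRRRRR
RRRRRRRR
RRRRRBBR
RRRRRBBR
RRRRRBKR
RRRRRRRR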